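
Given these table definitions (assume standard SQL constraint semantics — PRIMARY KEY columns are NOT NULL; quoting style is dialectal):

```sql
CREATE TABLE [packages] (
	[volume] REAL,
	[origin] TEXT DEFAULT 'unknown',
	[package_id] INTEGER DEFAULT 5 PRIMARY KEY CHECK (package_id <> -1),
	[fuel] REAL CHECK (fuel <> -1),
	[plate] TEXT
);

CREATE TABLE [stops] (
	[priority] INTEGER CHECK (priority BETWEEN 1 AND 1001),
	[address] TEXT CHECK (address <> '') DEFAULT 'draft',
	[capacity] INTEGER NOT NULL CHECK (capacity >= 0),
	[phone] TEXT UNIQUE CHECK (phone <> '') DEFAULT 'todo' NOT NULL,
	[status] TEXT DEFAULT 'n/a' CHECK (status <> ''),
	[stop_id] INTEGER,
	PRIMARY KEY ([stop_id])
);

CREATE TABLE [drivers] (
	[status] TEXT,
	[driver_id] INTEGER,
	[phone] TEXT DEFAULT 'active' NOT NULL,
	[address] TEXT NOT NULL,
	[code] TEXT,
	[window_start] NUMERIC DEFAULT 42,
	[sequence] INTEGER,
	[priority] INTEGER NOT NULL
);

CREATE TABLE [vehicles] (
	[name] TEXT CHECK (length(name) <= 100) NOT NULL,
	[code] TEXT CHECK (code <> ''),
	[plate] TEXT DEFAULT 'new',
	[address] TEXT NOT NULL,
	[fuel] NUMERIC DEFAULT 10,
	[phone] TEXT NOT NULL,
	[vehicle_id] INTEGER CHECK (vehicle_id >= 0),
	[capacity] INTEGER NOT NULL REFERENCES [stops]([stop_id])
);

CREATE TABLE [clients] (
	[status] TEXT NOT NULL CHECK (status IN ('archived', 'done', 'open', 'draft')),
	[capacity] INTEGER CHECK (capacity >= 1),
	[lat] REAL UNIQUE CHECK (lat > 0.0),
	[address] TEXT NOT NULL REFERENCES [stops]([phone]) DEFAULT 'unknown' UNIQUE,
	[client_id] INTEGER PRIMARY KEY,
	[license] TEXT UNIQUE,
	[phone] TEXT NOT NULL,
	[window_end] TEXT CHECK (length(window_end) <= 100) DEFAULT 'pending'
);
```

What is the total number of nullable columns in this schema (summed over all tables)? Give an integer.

20

packages: 4 nullable (volume, origin, fuel, plate — PK (package_id) and explicit NOT NULL columns excluded).
stops: 3 nullable (priority, address, status — PK (stop_id) and explicit NOT NULL columns excluded).
drivers: 5 nullable (status, driver_id, code, window_start, sequence — PK none and explicit NOT NULL columns excluded).
vehicles: 4 nullable (code, plate, fuel, vehicle_id — PK none and explicit NOT NULL columns excluded).
clients: 4 nullable (capacity, lat, license, window_end — PK (client_id) and explicit NOT NULL columns excluded).
Total: 4 + 3 + 5 + 4 + 4 = 20.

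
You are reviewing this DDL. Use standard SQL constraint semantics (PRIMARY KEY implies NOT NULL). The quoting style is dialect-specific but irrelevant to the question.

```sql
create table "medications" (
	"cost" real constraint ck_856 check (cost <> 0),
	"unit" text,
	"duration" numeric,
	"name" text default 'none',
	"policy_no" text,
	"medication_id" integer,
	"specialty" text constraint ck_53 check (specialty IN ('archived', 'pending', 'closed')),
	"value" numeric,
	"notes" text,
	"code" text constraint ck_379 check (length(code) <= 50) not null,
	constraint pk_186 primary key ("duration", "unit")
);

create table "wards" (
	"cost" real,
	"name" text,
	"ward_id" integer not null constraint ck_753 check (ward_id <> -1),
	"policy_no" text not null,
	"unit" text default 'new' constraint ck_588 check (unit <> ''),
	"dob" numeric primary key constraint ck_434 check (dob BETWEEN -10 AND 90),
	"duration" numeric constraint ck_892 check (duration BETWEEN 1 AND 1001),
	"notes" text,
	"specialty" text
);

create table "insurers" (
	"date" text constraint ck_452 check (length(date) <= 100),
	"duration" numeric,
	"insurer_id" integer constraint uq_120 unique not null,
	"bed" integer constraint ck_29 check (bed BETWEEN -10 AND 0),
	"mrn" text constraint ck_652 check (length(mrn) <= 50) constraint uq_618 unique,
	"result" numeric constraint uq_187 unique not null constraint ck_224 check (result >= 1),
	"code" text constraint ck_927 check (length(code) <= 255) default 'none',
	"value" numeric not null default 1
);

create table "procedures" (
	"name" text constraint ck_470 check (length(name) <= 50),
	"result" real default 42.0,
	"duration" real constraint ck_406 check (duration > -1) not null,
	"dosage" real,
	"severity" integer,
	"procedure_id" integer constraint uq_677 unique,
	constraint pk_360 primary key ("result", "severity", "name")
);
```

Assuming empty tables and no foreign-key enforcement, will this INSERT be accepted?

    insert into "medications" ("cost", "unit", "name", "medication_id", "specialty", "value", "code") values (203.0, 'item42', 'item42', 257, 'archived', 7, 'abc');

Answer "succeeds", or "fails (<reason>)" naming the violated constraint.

duration is omitted from the column list and has no DEFAULT, so it would receive NULL.
But duration is part of the PRIMARY KEY (implied NOT NULL).

fails (NOT NULL on duration)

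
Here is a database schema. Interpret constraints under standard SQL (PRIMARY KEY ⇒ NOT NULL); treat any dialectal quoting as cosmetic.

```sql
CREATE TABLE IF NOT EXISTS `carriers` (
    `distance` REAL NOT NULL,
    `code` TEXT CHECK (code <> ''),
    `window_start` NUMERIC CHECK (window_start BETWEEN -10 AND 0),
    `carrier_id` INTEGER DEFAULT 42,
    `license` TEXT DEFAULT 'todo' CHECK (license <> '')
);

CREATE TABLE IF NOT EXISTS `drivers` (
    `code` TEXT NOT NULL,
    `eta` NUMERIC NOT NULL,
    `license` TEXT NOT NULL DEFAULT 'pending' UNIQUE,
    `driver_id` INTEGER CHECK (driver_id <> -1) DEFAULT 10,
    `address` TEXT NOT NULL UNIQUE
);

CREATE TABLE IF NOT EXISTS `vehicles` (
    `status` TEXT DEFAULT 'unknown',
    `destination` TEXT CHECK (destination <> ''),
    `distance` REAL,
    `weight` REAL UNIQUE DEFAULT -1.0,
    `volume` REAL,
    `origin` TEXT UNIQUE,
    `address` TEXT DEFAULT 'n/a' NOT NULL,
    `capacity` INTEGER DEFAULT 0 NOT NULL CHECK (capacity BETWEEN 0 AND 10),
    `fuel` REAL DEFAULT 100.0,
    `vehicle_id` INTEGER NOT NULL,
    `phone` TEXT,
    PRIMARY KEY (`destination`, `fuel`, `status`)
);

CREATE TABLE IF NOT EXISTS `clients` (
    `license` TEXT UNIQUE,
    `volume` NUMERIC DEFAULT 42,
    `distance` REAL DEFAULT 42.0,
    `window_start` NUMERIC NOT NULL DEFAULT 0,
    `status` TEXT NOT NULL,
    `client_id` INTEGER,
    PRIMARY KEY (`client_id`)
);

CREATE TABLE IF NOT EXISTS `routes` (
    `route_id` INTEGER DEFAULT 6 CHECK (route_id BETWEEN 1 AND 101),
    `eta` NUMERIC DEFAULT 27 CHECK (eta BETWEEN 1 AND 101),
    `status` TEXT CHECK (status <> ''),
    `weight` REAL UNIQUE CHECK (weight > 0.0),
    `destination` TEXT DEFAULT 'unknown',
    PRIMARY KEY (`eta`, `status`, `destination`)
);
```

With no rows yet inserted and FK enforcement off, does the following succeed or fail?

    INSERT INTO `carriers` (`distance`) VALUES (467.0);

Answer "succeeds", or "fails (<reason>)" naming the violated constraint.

succeeds

NOT NULL columns: distance is supplied.
No constraint is violated.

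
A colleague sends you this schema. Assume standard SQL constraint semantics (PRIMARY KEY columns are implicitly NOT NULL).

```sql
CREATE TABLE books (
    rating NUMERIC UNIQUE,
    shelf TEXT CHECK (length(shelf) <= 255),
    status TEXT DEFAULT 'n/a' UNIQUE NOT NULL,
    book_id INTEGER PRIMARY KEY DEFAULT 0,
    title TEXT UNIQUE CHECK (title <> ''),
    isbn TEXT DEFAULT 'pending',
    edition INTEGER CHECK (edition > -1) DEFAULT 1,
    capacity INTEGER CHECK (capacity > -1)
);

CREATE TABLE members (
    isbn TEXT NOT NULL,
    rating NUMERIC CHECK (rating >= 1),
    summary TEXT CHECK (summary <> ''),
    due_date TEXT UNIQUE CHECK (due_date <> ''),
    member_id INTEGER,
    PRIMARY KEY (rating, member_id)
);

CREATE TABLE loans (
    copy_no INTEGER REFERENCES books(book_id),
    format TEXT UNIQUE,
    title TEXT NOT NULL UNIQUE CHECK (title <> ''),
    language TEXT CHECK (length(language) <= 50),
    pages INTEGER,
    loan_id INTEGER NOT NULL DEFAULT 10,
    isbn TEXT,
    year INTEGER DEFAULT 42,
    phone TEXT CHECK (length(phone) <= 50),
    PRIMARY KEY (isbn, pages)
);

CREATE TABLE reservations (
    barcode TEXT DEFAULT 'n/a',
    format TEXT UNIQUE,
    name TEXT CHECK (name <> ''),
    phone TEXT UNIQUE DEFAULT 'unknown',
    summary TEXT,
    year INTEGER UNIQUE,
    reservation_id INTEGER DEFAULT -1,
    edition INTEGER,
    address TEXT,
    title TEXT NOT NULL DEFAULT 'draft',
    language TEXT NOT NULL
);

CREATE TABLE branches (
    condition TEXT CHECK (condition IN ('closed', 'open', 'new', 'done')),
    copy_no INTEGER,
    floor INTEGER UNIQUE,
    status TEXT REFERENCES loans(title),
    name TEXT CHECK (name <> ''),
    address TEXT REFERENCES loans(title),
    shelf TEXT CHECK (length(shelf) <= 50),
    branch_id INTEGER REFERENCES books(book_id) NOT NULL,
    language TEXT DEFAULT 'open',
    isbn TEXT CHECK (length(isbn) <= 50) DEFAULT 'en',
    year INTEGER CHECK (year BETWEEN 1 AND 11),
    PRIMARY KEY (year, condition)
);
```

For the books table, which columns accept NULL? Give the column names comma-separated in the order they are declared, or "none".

rating, shelf, title, isbn, edition, capacity

- rating: UNIQUE does not imply NOT NULL → nullable.
- shelf: CHECK does not forbid NULL (a CHECK constraint passes when its expression is NULL) → nullable.
- status: declared NOT NULL → not nullable.
- book_id: part of the PRIMARY KEY, which implies NOT NULL → not nullable.
- title: CHECK does not forbid NULL (a CHECK constraint passes when its expression is NULL) → nullable.
- isbn: DEFAULT only fills an omitted column; an explicit NULL is still allowed → nullable.
- edition: CHECK does not forbid NULL (a CHECK constraint passes when its expression is NULL) → nullable.
- capacity: CHECK does not forbid NULL (a CHECK constraint passes when its expression is NULL) → nullable.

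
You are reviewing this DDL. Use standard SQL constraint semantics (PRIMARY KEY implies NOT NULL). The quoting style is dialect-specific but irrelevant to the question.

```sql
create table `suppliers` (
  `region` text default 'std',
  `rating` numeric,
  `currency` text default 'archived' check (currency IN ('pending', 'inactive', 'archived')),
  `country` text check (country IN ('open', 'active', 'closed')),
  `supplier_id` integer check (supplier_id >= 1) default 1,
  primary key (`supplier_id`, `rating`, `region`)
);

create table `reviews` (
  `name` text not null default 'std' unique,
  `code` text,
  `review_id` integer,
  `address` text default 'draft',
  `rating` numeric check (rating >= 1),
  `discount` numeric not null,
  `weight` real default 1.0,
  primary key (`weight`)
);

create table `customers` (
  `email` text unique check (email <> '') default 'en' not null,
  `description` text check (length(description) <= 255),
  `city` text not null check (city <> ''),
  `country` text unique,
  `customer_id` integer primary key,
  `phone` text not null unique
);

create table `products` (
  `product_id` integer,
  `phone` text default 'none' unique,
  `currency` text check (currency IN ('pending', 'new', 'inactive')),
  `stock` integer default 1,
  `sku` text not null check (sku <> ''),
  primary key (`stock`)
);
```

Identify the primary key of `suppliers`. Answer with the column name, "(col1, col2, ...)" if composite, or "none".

(supplier_id, rating, region)

A table-level PRIMARY KEY clause names 3 columns: supplier_id, rating, region.
This is a composite key — the combination is unique, not each column individually.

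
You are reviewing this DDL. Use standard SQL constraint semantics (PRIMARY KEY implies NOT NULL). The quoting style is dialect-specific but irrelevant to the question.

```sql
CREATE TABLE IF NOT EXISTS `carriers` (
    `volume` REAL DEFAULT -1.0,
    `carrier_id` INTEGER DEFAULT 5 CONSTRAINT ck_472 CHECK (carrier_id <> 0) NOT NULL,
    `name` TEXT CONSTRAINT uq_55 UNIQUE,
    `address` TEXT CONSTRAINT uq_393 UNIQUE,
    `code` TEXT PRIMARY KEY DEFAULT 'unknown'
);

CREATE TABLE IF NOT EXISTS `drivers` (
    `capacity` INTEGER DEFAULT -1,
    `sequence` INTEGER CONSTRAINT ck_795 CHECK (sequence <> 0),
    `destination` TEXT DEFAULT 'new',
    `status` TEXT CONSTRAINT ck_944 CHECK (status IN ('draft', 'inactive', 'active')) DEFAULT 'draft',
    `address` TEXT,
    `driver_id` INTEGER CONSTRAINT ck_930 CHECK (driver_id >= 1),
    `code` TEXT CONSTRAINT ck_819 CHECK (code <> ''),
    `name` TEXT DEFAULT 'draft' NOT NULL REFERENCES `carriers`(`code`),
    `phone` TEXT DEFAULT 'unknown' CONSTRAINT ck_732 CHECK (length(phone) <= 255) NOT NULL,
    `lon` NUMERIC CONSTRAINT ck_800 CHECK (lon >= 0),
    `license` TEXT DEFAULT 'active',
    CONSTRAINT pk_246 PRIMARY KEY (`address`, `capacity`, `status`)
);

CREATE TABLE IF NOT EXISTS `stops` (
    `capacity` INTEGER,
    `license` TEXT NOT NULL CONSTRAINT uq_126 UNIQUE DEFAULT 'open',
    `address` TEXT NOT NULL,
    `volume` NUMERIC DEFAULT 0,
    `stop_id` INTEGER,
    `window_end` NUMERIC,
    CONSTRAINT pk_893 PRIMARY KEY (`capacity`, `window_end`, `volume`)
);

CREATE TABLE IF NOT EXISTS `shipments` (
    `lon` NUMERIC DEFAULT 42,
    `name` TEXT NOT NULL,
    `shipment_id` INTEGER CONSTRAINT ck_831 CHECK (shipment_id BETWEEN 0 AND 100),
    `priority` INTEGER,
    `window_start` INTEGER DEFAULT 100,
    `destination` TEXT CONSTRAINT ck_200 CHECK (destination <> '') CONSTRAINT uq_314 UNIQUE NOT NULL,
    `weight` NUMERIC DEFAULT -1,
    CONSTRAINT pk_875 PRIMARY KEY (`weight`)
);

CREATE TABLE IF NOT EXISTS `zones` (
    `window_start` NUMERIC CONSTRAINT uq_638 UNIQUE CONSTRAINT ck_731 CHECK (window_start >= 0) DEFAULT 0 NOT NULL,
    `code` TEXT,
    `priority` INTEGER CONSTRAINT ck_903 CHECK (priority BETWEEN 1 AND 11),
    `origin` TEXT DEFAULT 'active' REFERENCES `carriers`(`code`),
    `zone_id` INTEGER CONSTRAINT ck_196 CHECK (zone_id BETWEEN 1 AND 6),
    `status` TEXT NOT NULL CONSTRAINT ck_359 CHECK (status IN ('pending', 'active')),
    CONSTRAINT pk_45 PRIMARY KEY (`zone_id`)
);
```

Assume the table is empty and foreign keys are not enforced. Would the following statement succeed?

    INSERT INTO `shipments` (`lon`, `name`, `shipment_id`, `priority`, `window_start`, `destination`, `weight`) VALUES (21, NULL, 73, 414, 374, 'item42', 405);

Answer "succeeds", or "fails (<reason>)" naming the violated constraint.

fails (NOT NULL on name)

name is explicitly set to NULL, but name is declared NOT NULL.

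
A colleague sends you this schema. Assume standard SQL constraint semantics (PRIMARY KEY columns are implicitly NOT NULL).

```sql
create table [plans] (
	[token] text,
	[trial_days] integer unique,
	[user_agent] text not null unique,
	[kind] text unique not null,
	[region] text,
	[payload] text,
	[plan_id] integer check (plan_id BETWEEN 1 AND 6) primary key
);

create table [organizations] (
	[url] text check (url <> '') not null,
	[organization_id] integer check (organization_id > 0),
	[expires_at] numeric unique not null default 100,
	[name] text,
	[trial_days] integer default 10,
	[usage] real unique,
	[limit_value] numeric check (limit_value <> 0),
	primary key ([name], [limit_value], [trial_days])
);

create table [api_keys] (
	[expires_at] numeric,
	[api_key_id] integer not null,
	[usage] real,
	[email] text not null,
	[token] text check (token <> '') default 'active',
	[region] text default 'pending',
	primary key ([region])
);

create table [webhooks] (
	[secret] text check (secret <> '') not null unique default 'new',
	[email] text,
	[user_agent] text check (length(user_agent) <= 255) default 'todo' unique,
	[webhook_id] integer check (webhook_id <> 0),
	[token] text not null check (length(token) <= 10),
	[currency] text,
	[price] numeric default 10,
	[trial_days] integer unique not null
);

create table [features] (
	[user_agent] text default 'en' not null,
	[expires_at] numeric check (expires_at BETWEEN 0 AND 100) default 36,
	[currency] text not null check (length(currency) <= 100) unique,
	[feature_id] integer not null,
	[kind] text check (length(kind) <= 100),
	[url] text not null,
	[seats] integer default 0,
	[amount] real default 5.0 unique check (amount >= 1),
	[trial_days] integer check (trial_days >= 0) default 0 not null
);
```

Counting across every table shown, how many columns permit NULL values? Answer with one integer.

18

plans: 4 nullable (token, trial_days, region, payload — PK (plan_id) and explicit NOT NULL columns excluded).
organizations: 2 nullable (organization_id, usage — PK (name, limit_value, trial_days) and explicit NOT NULL columns excluded).
api_keys: 3 nullable (expires_at, usage, token — PK (region) and explicit NOT NULL columns excluded).
webhooks: 5 nullable (email, user_agent, webhook_id, currency, price — PK none and explicit NOT NULL columns excluded).
features: 4 nullable (expires_at, kind, seats, amount — PK none and explicit NOT NULL columns excluded).
Total: 4 + 2 + 3 + 5 + 4 = 18.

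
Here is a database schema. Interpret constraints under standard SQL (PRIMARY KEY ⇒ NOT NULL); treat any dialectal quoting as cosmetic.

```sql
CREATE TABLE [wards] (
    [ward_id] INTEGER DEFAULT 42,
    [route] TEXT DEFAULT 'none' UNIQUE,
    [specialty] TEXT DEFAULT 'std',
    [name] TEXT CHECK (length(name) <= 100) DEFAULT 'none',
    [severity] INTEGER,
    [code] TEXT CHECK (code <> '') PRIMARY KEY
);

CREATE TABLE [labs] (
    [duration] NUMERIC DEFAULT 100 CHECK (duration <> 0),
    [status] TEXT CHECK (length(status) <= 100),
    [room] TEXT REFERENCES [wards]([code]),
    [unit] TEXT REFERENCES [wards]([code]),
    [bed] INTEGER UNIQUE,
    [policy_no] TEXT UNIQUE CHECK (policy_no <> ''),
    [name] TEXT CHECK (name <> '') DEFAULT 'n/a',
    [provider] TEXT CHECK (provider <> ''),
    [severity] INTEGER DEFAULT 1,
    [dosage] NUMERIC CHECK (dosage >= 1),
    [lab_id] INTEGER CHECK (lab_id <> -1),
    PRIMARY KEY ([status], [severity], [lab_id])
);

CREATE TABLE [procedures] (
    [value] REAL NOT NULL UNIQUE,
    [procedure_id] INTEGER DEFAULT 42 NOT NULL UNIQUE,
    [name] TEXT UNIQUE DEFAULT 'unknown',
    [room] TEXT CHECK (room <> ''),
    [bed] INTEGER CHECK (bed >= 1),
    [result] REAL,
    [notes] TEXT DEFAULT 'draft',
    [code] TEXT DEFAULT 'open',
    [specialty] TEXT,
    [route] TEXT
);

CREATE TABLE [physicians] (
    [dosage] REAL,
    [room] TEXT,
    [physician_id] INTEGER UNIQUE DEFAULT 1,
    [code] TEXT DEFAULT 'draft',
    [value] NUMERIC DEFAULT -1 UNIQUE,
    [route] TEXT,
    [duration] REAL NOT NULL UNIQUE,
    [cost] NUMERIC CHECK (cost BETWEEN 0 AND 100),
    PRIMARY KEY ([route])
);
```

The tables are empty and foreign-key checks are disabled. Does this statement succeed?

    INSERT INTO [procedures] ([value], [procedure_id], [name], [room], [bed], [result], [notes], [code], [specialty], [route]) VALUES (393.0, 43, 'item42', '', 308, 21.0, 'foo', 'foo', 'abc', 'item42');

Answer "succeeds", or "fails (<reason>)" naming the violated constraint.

fails (CHECK on room)

The value '' for room violates CHECK (room <> '').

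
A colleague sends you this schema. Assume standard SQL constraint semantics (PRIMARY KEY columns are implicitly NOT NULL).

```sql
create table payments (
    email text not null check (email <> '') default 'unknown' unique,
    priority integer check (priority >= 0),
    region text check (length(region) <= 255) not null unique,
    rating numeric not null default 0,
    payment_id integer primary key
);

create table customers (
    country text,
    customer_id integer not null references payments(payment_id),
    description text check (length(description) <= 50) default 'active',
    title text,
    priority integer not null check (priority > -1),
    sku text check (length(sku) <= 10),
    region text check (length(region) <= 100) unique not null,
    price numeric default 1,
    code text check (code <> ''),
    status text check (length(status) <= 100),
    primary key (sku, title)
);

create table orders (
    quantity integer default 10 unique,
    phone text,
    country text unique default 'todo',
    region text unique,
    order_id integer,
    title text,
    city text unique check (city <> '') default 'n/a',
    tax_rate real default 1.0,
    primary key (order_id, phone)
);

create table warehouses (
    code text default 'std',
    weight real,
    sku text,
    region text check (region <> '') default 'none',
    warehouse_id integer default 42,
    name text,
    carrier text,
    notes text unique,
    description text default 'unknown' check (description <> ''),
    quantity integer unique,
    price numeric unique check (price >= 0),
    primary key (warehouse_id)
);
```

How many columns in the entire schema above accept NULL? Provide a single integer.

payments: 1 nullable (priority — PK (payment_id) and explicit NOT NULL columns excluded).
customers: 5 nullable (country, description, price, code, status — PK (sku, title) and explicit NOT NULL columns excluded).
orders: 6 nullable (quantity, country, region, title, city, tax_rate — PK (order_id, phone) and explicit NOT NULL columns excluded).
warehouses: 10 nullable (code, weight, sku, region, name, carrier, notes, description, quantity, price — PK (warehouse_id) and explicit NOT NULL columns excluded).
Total: 1 + 5 + 6 + 10 = 22.

22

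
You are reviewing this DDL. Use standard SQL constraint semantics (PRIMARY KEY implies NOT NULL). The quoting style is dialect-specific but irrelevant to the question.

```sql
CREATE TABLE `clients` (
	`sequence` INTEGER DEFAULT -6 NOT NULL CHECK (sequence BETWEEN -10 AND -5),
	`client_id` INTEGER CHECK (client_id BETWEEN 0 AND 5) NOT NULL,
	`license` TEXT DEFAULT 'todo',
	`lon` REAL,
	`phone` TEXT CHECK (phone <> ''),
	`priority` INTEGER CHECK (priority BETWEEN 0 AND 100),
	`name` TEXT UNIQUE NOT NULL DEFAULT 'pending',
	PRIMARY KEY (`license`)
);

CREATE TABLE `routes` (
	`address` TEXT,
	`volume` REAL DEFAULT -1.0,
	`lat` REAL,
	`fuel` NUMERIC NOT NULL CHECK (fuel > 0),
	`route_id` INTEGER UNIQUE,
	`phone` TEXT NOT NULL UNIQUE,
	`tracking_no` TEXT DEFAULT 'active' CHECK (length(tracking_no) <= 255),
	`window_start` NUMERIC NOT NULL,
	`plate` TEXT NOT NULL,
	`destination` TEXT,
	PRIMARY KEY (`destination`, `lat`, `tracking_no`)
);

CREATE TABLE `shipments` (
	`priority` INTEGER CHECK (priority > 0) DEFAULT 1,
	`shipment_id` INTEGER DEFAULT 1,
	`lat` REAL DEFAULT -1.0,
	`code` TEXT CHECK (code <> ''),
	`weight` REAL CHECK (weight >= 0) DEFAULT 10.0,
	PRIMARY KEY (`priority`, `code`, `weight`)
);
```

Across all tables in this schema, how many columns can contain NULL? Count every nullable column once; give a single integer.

clients: 3 nullable (lon, phone, priority — PK (license) and explicit NOT NULL columns excluded).
routes: 3 nullable (address, volume, route_id — PK (destination, lat, tracking_no) and explicit NOT NULL columns excluded).
shipments: 2 nullable (shipment_id, lat — PK (priority, code, weight) and explicit NOT NULL columns excluded).
Total: 3 + 3 + 2 = 8.

8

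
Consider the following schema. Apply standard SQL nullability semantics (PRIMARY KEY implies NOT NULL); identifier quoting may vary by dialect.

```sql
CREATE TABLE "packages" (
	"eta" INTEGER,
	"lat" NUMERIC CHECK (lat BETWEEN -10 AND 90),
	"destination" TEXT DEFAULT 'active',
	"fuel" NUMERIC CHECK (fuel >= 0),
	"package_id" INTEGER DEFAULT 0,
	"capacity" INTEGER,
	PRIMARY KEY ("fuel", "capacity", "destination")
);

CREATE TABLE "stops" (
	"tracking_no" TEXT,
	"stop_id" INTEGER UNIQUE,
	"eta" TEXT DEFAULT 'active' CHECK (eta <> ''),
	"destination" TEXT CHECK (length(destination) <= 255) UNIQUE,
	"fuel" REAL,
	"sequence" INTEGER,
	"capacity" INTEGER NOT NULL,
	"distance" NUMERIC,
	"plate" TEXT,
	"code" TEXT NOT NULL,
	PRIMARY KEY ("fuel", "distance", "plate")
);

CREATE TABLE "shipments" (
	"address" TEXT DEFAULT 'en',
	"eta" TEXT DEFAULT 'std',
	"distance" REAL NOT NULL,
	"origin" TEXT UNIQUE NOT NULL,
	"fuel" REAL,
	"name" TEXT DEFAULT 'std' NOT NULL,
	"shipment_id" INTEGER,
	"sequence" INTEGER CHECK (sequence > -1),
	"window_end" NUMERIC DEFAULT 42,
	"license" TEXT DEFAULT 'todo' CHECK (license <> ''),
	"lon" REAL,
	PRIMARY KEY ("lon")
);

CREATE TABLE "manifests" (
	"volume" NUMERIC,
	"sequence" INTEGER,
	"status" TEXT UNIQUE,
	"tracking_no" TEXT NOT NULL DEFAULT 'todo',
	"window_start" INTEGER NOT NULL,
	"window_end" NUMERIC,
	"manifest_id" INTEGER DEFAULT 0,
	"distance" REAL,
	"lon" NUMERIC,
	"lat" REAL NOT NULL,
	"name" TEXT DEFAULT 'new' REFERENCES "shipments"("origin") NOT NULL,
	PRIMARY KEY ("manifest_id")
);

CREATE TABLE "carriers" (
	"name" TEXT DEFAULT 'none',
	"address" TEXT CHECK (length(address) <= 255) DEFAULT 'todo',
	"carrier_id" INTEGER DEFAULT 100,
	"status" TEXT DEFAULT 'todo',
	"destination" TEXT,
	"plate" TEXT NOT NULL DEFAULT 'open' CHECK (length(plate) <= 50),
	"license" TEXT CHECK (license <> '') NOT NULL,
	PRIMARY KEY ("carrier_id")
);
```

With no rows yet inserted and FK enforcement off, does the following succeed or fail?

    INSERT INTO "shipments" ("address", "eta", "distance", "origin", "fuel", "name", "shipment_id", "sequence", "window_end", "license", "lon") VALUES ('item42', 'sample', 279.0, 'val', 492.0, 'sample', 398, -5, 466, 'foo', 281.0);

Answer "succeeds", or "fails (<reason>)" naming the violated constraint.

fails (CHECK on sequence)

The value -5 for sequence violates CHECK (sequence > -1).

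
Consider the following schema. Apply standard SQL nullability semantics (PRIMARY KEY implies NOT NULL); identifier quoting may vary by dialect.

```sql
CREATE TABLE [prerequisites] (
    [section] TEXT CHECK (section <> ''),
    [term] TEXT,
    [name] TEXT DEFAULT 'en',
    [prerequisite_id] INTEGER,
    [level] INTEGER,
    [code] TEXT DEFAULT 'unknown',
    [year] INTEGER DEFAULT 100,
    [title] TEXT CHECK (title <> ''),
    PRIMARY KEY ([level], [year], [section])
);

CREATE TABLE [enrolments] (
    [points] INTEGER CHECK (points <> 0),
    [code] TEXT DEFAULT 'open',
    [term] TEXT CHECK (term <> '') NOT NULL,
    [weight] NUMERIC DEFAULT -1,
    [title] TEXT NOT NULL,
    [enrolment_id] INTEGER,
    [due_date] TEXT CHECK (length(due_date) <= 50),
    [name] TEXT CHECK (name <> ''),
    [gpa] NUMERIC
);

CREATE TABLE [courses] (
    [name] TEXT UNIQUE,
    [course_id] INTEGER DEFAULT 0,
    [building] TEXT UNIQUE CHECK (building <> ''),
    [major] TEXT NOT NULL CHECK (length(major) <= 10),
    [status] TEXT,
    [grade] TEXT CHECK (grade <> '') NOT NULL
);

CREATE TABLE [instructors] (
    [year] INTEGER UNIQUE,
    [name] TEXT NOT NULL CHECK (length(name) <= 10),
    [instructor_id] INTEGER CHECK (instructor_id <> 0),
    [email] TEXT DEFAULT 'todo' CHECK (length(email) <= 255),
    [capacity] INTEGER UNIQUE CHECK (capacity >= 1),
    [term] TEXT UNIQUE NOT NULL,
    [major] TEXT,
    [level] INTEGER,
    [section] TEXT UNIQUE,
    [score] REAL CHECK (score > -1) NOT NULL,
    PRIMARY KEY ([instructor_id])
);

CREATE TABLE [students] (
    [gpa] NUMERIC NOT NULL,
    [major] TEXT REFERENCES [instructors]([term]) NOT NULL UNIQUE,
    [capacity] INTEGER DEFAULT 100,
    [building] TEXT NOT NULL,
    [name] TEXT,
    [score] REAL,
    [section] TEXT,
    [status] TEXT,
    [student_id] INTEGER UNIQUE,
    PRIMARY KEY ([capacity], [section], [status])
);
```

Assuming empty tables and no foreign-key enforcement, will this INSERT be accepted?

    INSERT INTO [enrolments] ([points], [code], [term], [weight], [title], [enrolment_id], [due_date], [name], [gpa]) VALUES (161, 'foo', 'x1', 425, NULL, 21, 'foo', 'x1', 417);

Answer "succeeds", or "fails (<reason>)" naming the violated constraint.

title is explicitly set to NULL, but title is declared NOT NULL.

fails (NOT NULL on title)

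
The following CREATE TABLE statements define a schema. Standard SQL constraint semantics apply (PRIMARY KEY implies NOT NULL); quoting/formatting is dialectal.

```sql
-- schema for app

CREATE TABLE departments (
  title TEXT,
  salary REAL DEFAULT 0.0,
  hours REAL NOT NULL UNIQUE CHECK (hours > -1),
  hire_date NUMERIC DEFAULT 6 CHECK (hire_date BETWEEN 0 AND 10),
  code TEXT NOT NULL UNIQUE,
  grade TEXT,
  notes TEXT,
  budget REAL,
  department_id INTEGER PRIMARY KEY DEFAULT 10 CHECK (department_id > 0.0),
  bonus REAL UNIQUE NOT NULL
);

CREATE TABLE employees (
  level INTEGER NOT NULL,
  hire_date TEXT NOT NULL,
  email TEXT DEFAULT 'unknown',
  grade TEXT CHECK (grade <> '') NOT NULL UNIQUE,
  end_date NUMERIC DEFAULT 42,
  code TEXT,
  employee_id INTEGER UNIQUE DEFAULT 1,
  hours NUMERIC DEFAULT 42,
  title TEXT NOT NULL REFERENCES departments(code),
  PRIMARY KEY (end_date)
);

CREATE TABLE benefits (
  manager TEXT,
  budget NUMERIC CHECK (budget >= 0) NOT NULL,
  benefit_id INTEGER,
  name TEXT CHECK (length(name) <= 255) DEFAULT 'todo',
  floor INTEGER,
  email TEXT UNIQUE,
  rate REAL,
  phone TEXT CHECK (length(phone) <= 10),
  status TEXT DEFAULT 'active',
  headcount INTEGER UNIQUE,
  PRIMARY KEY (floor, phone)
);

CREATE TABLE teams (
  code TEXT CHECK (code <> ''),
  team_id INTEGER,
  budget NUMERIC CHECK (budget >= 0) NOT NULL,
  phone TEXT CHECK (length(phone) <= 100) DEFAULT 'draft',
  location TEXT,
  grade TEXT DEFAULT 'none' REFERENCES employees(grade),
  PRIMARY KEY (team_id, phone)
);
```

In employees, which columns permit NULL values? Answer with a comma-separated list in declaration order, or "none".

- level: declared NOT NULL → not nullable.
- hire_date: declared NOT NULL → not nullable.
- email: DEFAULT only fills an omitted column; an explicit NULL is still allowed → nullable.
- grade: declared NOT NULL → not nullable.
- end_date: part of the PRIMARY KEY, which implies NOT NULL → not nullable.
- code: no NOT NULL constraint applies → nullable.
- employee_id: UNIQUE does not imply NOT NULL → nullable.
- hours: DEFAULT only fills an omitted column; an explicit NULL is still allowed → nullable.
- title: declared NOT NULL → not nullable.

email, code, employee_id, hours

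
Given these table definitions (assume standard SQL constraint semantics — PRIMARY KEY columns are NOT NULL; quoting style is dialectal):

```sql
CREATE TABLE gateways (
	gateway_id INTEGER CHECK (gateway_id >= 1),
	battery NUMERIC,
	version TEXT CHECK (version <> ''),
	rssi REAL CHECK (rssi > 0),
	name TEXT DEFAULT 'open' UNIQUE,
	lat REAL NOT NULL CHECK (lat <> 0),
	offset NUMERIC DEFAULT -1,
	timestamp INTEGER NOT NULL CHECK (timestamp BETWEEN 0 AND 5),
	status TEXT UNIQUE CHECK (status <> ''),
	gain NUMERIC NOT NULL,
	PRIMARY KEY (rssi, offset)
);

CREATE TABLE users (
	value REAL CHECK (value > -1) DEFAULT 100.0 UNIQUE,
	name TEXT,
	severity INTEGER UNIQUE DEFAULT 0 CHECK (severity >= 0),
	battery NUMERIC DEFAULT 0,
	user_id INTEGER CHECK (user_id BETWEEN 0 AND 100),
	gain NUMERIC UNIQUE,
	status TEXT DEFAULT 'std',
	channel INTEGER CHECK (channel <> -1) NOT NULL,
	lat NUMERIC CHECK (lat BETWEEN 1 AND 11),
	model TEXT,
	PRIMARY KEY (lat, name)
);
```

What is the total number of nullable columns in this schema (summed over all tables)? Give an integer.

12

gateways: 5 nullable (gateway_id, battery, version, name, status — PK (rssi, offset) and explicit NOT NULL columns excluded).
users: 7 nullable (value, severity, battery, user_id, gain, status, model — PK (lat, name) and explicit NOT NULL columns excluded).
Total: 5 + 7 = 12.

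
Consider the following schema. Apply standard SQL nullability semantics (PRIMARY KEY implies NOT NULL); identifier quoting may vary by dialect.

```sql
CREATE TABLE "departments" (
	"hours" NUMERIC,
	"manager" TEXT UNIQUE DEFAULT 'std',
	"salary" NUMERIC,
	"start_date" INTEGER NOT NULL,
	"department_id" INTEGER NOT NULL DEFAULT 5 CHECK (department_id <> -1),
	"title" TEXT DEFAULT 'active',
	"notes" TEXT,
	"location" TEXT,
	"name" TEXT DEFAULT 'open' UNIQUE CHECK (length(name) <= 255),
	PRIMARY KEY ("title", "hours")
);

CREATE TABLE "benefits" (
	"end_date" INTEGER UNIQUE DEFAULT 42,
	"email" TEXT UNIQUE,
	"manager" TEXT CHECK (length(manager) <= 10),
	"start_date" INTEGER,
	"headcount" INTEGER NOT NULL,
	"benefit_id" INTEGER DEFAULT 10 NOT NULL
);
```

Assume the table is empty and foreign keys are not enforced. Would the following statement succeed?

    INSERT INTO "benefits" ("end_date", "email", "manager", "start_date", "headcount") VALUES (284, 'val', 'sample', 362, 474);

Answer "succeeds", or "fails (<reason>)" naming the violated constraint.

NOT NULL columns: benefit_id defaults to 10; headcount is supplied.
CHECK constraints: 'sample' satisfies (length(manager) <= 10).
No constraint is violated.

succeeds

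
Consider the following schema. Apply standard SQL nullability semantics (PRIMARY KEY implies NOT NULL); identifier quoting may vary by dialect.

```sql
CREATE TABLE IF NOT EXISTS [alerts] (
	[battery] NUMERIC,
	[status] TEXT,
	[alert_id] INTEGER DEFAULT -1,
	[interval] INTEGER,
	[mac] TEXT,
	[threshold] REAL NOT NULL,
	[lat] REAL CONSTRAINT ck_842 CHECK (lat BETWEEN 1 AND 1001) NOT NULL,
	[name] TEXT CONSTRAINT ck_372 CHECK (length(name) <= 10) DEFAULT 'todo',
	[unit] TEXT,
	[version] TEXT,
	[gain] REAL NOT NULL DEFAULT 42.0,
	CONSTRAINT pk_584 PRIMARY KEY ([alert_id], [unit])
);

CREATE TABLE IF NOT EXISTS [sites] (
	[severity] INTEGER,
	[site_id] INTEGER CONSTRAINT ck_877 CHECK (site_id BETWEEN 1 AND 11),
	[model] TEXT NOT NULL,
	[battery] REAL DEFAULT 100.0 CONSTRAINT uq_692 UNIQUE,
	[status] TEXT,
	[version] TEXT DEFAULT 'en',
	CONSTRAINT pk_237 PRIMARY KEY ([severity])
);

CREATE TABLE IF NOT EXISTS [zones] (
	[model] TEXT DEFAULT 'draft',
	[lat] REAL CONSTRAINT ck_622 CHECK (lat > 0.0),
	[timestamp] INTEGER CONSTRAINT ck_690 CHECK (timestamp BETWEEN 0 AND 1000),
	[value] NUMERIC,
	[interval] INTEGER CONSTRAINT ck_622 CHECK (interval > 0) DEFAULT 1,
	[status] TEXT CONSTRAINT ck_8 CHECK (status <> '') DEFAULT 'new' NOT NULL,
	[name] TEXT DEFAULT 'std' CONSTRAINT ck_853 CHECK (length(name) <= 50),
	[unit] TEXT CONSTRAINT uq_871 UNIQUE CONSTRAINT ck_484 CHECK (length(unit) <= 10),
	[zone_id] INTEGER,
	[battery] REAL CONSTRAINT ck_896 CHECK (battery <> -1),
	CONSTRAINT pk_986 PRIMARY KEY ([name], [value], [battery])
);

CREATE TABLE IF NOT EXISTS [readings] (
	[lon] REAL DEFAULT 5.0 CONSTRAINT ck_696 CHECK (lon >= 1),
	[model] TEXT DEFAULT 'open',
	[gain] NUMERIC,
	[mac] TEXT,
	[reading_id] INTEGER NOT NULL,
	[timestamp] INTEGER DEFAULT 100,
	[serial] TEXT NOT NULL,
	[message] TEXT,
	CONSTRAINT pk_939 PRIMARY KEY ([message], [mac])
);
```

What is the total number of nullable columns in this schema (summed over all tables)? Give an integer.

20

alerts: 6 nullable (battery, status, interval, mac, name, version — PK (alert_id, unit) and explicit NOT NULL columns excluded).
sites: 4 nullable (site_id, battery, status, version — PK (severity) and explicit NOT NULL columns excluded).
zones: 6 nullable (model, lat, timestamp, interval, unit, zone_id — PK (name, value, battery) and explicit NOT NULL columns excluded).
readings: 4 nullable (lon, model, gain, timestamp — PK (message, mac) and explicit NOT NULL columns excluded).
Total: 6 + 4 + 6 + 4 = 20.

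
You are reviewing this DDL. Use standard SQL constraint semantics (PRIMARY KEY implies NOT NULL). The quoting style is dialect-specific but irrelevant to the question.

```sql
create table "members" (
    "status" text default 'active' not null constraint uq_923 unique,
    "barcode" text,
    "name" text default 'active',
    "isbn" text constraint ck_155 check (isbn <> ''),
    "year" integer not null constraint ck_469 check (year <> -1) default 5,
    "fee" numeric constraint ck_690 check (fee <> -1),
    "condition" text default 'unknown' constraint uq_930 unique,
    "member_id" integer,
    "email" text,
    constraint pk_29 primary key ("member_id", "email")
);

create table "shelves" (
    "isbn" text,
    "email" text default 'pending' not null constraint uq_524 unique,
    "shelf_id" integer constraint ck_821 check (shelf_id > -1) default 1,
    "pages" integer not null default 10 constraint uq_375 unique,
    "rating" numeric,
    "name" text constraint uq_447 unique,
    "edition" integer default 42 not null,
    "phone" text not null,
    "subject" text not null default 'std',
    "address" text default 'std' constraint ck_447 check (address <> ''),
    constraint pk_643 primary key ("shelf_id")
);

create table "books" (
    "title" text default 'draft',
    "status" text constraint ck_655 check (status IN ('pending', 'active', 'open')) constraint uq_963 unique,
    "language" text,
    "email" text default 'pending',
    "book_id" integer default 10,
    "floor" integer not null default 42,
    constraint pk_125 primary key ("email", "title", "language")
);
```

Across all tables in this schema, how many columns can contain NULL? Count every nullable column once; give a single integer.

11

members: 5 nullable (barcode, name, isbn, fee, condition — PK (member_id, email) and explicit NOT NULL columns excluded).
shelves: 4 nullable (isbn, rating, name, address — PK (shelf_id) and explicit NOT NULL columns excluded).
books: 2 nullable (status, book_id — PK (email, title, language) and explicit NOT NULL columns excluded).
Total: 5 + 4 + 2 = 11.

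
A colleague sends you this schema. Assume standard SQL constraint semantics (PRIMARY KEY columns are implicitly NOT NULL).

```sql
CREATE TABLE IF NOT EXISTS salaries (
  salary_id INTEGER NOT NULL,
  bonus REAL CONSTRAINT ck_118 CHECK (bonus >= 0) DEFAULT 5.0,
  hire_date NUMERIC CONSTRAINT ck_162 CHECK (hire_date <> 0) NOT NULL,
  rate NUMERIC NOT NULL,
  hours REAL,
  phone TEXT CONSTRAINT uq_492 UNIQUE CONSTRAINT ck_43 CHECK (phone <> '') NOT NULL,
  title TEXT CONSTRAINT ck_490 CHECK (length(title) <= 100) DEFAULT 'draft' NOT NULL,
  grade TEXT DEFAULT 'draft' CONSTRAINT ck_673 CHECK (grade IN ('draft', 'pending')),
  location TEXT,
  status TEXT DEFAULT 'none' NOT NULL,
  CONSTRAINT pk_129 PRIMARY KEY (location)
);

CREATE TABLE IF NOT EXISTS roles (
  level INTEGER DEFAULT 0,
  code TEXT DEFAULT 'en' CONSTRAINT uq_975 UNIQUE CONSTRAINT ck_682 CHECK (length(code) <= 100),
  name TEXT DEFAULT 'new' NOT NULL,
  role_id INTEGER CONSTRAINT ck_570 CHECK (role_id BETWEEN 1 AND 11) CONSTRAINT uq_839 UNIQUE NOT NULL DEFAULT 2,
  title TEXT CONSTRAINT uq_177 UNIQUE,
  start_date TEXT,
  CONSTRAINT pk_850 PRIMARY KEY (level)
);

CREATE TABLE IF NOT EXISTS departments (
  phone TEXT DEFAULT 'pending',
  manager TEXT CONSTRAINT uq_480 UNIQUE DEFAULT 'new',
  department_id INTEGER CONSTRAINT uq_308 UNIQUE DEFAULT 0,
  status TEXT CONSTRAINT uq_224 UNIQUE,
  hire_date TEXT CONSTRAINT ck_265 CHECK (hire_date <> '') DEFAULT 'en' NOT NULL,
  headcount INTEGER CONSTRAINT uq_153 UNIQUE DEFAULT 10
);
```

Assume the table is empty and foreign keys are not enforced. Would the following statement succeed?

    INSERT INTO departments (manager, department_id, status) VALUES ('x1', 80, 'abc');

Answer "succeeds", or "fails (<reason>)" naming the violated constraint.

succeeds

NOT NULL columns: hire_date defaults to 'en'.
No constraint is violated.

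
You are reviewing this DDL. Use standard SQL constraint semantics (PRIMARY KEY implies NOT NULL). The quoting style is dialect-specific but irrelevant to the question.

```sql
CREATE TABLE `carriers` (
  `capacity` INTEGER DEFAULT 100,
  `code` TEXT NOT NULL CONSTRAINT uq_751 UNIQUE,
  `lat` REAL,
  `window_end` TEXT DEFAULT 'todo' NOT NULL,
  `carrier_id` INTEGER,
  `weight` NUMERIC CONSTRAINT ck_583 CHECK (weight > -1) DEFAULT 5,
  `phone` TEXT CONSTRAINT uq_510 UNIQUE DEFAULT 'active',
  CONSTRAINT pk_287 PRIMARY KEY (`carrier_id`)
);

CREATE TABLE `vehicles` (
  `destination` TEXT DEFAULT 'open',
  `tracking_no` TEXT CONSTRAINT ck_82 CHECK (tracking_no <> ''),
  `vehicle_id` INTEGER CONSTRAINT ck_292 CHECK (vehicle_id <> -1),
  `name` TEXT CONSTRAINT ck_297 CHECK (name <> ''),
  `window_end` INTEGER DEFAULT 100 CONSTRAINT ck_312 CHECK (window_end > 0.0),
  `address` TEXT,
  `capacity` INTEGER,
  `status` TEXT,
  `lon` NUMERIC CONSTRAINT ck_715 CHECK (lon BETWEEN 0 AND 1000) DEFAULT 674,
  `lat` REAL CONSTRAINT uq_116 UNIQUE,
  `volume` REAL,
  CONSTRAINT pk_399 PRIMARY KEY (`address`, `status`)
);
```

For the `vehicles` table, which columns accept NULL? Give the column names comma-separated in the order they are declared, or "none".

- destination: DEFAULT only fills an omitted column; an explicit NULL is still allowed → nullable.
- tracking_no: CHECK does not forbid NULL (a CHECK constraint passes when its expression is NULL) → nullable.
- vehicle_id: CHECK does not forbid NULL (a CHECK constraint passes when its expression is NULL) → nullable.
- name: CHECK does not forbid NULL (a CHECK constraint passes when its expression is NULL) → nullable.
- window_end: CHECK does not forbid NULL (a CHECK constraint passes when its expression is NULL) → nullable.
- address: part of the PRIMARY KEY, which implies NOT NULL → not nullable.
- capacity: no NOT NULL constraint applies → nullable.
- status: part of the PRIMARY KEY, which implies NOT NULL → not nullable.
- lon: CHECK does not forbid NULL (a CHECK constraint passes when its expression is NULL) → nullable.
- lat: UNIQUE does not imply NOT NULL → nullable.
- volume: no NOT NULL constraint applies → nullable.

destination, tracking_no, vehicle_id, name, window_end, capacity, lon, lat, volume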